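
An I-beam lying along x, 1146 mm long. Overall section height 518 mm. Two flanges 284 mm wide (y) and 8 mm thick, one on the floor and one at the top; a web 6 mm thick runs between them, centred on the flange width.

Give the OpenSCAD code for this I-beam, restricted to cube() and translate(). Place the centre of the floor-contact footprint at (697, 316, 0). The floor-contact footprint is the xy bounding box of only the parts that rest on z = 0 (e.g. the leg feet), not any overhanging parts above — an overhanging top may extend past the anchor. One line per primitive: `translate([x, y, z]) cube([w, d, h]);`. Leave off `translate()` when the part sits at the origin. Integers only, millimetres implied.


translate([124, 174, 0]) cube([1146, 284, 8]);
translate([124, 313, 8]) cube([1146, 6, 502]);
translate([124, 174, 510]) cube([1146, 284, 8]);


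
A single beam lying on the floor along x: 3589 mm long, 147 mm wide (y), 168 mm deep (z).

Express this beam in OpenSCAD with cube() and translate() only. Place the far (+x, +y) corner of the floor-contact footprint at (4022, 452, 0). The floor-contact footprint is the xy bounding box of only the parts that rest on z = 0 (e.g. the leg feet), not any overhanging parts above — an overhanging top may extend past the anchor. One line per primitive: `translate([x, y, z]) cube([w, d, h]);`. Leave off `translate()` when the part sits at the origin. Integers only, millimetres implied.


translate([433, 305, 0]) cube([3589, 147, 168]);


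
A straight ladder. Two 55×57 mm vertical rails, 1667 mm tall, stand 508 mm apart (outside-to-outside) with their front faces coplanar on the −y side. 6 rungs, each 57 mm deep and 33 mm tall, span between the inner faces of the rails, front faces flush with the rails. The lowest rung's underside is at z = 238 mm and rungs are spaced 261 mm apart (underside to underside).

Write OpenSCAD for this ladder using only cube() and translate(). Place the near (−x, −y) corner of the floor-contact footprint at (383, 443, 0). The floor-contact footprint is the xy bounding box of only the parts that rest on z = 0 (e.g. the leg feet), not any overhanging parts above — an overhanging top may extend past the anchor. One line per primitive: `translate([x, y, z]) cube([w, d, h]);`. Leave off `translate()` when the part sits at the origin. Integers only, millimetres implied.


translate([383, 443, 0]) cube([55, 57, 1667]);
translate([836, 443, 0]) cube([55, 57, 1667]);
translate([438, 443, 238]) cube([398, 57, 33]);
translate([438, 443, 499]) cube([398, 57, 33]);
translate([438, 443, 760]) cube([398, 57, 33]);
translate([438, 443, 1021]) cube([398, 57, 33]);
translate([438, 443, 1282]) cube([398, 57, 33]);
translate([438, 443, 1543]) cube([398, 57, 33]);


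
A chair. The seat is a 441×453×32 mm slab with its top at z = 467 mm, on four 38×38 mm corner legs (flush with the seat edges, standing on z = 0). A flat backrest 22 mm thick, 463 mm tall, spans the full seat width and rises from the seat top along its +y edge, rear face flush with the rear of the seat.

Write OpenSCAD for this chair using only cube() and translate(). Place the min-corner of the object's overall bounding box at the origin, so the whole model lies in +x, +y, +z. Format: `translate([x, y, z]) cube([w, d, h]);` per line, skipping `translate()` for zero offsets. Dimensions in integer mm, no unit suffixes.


translate([0, 0, 435]) cube([441, 453, 32]);
cube([38, 38, 435]);
translate([403, 0, 0]) cube([38, 38, 435]);
translate([0, 415, 0]) cube([38, 38, 435]);
translate([403, 415, 0]) cube([38, 38, 435]);
translate([0, 431, 467]) cube([441, 22, 463]);


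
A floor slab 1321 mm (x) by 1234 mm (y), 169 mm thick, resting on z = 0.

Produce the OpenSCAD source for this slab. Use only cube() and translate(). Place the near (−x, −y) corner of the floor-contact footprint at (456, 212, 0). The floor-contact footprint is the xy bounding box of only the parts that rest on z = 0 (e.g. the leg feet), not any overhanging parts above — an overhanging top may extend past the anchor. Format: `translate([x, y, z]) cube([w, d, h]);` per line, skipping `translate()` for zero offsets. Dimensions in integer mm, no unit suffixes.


translate([456, 212, 0]) cube([1321, 1234, 169]);


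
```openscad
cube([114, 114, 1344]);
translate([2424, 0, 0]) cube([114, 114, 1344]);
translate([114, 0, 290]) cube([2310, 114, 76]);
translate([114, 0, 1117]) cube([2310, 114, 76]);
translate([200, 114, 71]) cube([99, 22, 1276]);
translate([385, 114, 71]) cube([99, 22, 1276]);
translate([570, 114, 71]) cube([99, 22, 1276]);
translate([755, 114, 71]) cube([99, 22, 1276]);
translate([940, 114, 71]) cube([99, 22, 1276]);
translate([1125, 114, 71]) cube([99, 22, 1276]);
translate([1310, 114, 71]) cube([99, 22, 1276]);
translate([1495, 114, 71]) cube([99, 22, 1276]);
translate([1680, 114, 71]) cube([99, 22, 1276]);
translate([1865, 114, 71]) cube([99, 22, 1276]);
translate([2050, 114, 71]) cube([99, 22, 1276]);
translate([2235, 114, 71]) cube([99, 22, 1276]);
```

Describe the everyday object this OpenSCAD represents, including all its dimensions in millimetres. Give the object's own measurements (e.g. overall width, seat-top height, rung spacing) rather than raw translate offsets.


A fence section. Two 114×114 mm posts, 1344 mm tall, stand on the floor with a clear span of 2310 mm between their inner faces. Two horizontal rails of 114×76 mm section span the gap between the posts with their undersides at z = 290 mm and z = 1117 mm, flush with the posts' −y face. 12 pickets, each 99 mm wide, 22 mm thick and 1276 mm tall, are fixed to the +y face of the rails with their bottoms at z = 71 mm, spaced across the span with a 86 mm gap after the −x post and between neighbouring pickets, with 90 mm left before the +x post.


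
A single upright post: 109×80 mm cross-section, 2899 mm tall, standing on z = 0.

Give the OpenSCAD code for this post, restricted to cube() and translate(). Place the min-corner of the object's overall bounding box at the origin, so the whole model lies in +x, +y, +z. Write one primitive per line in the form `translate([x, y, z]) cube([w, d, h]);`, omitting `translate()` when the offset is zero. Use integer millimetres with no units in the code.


cube([109, 80, 2899]);


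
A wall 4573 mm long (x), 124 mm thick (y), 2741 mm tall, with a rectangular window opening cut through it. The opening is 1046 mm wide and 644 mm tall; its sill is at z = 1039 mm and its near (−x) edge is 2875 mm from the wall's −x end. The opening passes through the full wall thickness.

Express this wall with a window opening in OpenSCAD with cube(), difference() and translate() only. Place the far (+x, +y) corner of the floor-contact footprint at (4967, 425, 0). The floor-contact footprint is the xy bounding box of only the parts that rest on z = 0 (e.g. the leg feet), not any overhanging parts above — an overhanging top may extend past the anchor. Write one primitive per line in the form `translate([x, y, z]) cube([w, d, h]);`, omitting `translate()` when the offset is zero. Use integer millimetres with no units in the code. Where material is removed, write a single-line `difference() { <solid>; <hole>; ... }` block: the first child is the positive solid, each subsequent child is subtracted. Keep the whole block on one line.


difference() { translate([394, 301, 0]) cube([4573, 124, 2741]); translate([3269, 301, 1039]) cube([1046, 124, 644]); }


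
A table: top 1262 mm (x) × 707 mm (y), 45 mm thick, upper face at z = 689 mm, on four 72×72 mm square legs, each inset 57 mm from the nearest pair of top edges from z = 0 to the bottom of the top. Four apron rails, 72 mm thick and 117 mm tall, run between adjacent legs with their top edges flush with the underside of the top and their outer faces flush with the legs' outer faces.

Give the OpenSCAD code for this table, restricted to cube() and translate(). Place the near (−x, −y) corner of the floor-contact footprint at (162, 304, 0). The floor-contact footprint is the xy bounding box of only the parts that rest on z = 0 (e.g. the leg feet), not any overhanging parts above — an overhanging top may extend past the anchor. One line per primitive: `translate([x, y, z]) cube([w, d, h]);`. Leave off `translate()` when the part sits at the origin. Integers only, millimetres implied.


translate([105, 247, 644]) cube([1262, 707, 45]);
translate([162, 304, 0]) cube([72, 72, 644]);
translate([1238, 304, 0]) cube([72, 72, 644]);
translate([162, 825, 0]) cube([72, 72, 644]);
translate([1238, 825, 0]) cube([72, 72, 644]);
translate([234, 304, 527]) cube([1004, 72, 117]);
translate([234, 825, 527]) cube([1004, 72, 117]);
translate([162, 376, 527]) cube([72, 449, 117]);
translate([1238, 376, 527]) cube([72, 449, 117]);


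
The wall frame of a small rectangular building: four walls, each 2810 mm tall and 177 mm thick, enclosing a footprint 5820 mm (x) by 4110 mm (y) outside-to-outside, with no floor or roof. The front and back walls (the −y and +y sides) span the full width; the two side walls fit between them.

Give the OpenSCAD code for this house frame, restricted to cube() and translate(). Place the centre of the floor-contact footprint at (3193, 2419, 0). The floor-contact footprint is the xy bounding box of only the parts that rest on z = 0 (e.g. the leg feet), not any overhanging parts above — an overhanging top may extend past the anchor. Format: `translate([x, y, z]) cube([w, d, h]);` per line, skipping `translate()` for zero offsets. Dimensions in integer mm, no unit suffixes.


translate([283, 364, 0]) cube([5820, 177, 2810]);
translate([283, 4297, 0]) cube([5820, 177, 2810]);
translate([283, 541, 0]) cube([177, 3756, 2810]);
translate([5926, 541, 0]) cube([177, 3756, 2810]);


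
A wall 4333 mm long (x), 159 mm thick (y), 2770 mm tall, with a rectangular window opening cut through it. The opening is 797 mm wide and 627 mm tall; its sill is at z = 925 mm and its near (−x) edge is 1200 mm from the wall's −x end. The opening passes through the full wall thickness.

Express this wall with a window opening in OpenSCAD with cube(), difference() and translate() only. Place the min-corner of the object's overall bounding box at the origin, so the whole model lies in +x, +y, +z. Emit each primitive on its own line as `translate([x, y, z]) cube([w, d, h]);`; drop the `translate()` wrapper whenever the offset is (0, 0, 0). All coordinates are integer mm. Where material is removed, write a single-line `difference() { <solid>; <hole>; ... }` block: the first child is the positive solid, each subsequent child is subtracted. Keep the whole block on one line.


difference() { cube([4333, 159, 2770]); translate([1200, 0, 925]) cube([797, 159, 627]); }


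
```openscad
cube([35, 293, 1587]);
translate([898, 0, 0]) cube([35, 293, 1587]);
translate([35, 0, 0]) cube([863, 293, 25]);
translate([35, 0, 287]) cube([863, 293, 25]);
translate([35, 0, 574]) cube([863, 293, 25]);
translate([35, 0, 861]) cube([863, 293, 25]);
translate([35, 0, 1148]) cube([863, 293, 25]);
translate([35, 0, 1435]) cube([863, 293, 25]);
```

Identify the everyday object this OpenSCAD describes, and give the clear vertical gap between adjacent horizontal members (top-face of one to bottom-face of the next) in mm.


A bookshelf. The clear shelf gap is 262 mm.

Two tall side panels with 6 horizontal boards between them — a bookshelf. The first two shelf undersides are at z = 0 and z = 287; with shelf thickness 25, the clear gap is 287 − 0 − 25 = 262 mm.


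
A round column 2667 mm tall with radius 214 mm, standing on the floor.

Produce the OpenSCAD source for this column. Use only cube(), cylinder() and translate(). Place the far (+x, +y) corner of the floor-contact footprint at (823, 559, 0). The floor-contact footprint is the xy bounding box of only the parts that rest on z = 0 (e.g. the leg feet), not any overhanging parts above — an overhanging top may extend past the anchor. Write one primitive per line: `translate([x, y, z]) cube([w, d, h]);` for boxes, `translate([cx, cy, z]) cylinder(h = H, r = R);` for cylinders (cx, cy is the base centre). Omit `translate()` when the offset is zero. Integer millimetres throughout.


translate([609, 345, 0]) cylinder(h = 2667, r = 214);


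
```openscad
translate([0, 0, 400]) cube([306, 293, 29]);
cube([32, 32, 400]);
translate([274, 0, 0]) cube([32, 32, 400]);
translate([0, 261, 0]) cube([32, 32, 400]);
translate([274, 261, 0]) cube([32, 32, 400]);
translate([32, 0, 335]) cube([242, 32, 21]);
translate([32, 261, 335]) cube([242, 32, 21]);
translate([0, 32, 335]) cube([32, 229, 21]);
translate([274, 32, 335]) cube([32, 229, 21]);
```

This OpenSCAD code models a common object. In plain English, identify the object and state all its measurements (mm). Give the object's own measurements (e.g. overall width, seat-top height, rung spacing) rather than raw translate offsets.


A four-legged stool. The seat is a 306×293×29 mm slab whose top surface is at z = 429 mm; four square legs, each 32×32 mm in cross-section, run from the floor (z = 0) to the underside of the seat, each flush with a corner of the seat. Four stretchers, 32 mm wide and 21 mm tall, connect adjacent legs with their undersides at z = 335 mm, each running between the inner faces of the legs it joins and aligned with the legs' outer faces on the other axis.


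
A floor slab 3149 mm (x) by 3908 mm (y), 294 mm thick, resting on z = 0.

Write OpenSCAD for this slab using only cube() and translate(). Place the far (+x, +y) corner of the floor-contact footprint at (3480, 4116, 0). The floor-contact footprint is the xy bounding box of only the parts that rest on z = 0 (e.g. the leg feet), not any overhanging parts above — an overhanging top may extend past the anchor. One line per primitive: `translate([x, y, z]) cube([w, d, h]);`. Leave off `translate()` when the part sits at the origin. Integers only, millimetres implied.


translate([331, 208, 0]) cube([3149, 3908, 294]);


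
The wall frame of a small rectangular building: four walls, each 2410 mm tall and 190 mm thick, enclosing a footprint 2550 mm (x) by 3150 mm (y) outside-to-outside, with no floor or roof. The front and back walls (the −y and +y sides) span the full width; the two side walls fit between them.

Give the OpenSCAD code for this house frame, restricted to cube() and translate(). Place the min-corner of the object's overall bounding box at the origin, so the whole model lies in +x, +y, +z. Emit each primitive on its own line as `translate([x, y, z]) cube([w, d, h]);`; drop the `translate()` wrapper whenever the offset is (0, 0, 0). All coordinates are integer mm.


cube([2550, 190, 2410]);
translate([0, 2960, 0]) cube([2550, 190, 2410]);
translate([0, 190, 0]) cube([190, 2770, 2410]);
translate([2360, 190, 0]) cube([190, 2770, 2410]);


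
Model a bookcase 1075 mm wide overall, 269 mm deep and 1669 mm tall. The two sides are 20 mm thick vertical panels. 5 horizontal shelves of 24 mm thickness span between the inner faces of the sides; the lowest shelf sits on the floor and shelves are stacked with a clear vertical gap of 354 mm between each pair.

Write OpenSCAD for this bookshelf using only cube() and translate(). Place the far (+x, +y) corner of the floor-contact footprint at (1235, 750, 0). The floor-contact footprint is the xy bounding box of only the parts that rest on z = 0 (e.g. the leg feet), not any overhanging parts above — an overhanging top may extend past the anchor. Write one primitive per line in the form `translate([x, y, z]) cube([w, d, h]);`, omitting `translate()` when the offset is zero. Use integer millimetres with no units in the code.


translate([160, 481, 0]) cube([20, 269, 1669]);
translate([1215, 481, 0]) cube([20, 269, 1669]);
translate([180, 481, 0]) cube([1035, 269, 24]);
translate([180, 481, 378]) cube([1035, 269, 24]);
translate([180, 481, 756]) cube([1035, 269, 24]);
translate([180, 481, 1134]) cube([1035, 269, 24]);
translate([180, 481, 1512]) cube([1035, 269, 24]);


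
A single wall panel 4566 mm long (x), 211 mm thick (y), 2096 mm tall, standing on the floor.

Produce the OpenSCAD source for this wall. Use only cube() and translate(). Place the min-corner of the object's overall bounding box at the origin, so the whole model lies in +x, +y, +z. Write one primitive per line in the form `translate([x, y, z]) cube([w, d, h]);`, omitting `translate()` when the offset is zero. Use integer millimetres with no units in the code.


cube([4566, 211, 2096]);


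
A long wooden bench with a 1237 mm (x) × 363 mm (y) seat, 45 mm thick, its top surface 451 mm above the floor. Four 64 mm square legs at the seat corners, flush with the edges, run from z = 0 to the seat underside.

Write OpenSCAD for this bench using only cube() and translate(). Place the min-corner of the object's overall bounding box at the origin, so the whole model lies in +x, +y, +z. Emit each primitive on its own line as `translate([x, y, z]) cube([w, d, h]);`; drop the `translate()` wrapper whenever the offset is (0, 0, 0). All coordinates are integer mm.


translate([0, 0, 406]) cube([1237, 363, 45]);
cube([64, 64, 406]);
translate([0, 299, 0]) cube([64, 64, 406]);
translate([1173, 0, 0]) cube([64, 64, 406]);
translate([1173, 299, 0]) cube([64, 64, 406]);


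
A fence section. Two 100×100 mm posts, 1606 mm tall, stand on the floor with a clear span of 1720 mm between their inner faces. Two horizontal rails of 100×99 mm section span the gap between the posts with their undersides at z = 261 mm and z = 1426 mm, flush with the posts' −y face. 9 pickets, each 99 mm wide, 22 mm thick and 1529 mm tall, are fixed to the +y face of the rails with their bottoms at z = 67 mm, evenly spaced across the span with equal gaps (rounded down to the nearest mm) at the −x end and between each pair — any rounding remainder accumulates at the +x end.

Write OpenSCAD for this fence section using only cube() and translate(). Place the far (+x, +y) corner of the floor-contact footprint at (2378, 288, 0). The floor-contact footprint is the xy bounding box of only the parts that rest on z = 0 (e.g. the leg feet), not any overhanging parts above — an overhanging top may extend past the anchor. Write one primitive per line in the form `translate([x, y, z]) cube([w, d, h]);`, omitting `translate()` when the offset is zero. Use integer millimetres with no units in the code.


translate([458, 188, 0]) cube([100, 100, 1606]);
translate([2278, 188, 0]) cube([100, 100, 1606]);
translate([558, 188, 261]) cube([1720, 100, 99]);
translate([558, 188, 1426]) cube([1720, 100, 99]);
translate([640, 288, 67]) cube([99, 22, 1529]);
translate([821, 288, 67]) cube([99, 22, 1529]);
translate([1002, 288, 67]) cube([99, 22, 1529]);
translate([1183, 288, 67]) cube([99, 22, 1529]);
translate([1364, 288, 67]) cube([99, 22, 1529]);
translate([1545, 288, 67]) cube([99, 22, 1529]);
translate([1726, 288, 67]) cube([99, 22, 1529]);
translate([1907, 288, 67]) cube([99, 22, 1529]);
translate([2088, 288, 67]) cube([99, 22, 1529]);


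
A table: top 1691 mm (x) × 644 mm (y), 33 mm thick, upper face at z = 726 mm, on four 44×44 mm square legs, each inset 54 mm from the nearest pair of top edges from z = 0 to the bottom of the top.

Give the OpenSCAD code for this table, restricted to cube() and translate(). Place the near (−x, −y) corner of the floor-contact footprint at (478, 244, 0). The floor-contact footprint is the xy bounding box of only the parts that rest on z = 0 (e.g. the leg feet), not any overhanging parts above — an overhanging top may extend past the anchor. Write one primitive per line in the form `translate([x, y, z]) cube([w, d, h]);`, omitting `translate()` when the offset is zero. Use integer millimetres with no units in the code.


translate([424, 190, 693]) cube([1691, 644, 33]);
translate([478, 244, 0]) cube([44, 44, 693]);
translate([2017, 244, 0]) cube([44, 44, 693]);
translate([478, 736, 0]) cube([44, 44, 693]);
translate([2017, 736, 0]) cube([44, 44, 693]);


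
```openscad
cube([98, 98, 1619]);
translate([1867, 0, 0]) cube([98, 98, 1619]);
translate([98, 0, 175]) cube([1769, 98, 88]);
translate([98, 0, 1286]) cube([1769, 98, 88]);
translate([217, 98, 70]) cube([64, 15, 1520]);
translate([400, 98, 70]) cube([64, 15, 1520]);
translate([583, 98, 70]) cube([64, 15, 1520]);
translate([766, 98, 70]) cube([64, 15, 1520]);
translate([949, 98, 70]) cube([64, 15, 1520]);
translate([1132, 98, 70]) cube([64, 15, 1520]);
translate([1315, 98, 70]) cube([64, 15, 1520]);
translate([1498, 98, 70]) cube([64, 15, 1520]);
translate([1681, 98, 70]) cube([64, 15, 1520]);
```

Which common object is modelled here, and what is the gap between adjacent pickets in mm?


A fence section. The picket gap is 119 mm.

Two posts, two rails, 9 pickets — a fence section. Span 1769 mm holds 9 pickets of 64 mm with 10 equal gaps: ⌊(1769 − 9·64) / 10⌋ = 119 mm.


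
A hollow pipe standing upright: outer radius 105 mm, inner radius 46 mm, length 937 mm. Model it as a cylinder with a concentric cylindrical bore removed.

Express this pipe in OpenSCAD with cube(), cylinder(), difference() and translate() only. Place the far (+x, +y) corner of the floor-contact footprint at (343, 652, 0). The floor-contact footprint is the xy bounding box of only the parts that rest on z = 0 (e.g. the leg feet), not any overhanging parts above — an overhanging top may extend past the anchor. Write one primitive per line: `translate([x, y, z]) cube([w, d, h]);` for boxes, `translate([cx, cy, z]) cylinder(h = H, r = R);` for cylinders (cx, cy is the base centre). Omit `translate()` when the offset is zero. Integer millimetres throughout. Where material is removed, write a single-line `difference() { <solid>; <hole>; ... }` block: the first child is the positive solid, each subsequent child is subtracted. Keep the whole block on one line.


difference() { translate([238, 547, 0]) cylinder(h = 937, r = 105); translate([238, 547, 0]) cylinder(h = 937, r = 46); }


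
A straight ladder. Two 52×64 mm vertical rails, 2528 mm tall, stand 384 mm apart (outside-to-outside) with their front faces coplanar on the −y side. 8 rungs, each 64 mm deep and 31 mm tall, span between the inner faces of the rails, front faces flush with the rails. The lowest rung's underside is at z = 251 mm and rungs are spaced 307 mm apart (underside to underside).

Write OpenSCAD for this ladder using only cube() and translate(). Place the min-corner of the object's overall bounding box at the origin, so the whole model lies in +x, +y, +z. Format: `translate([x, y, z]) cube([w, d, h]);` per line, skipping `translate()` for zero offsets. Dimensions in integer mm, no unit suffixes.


cube([52, 64, 2528]);
translate([332, 0, 0]) cube([52, 64, 2528]);
translate([52, 0, 251]) cube([280, 64, 31]);
translate([52, 0, 558]) cube([280, 64, 31]);
translate([52, 0, 865]) cube([280, 64, 31]);
translate([52, 0, 1172]) cube([280, 64, 31]);
translate([52, 0, 1479]) cube([280, 64, 31]);
translate([52, 0, 1786]) cube([280, 64, 31]);
translate([52, 0, 2093]) cube([280, 64, 31]);
translate([52, 0, 2400]) cube([280, 64, 31]);


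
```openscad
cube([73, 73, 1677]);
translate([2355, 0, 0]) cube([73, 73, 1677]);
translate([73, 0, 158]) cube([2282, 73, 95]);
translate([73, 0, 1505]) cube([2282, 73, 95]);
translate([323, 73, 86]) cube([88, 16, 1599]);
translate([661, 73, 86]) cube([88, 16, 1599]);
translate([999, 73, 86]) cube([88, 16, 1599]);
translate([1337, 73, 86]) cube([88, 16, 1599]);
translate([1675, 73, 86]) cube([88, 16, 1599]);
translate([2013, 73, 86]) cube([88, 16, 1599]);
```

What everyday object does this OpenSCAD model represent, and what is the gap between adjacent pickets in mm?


A fence section. The picket gap is 250 mm.

Two posts, two rails, 6 pickets — a fence section. Span 2282 mm holds 6 pickets of 88 mm with 7 equal gaps: ⌊(2282 − 6·88) / 7⌋ = 250 mm.


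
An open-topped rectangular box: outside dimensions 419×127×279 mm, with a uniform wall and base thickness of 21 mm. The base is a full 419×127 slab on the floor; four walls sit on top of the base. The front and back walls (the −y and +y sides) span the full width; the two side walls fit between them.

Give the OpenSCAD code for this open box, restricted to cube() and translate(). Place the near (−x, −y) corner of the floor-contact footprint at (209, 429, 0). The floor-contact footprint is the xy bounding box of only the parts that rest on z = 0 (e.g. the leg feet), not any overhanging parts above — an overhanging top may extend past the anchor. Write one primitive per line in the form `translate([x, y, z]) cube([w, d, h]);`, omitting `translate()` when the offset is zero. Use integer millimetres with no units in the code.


translate([209, 429, 0]) cube([419, 127, 21]);
translate([209, 429, 21]) cube([419, 21, 258]);
translate([209, 535, 21]) cube([419, 21, 258]);
translate([209, 450, 21]) cube([21, 85, 258]);
translate([607, 450, 21]) cube([21, 85, 258]);


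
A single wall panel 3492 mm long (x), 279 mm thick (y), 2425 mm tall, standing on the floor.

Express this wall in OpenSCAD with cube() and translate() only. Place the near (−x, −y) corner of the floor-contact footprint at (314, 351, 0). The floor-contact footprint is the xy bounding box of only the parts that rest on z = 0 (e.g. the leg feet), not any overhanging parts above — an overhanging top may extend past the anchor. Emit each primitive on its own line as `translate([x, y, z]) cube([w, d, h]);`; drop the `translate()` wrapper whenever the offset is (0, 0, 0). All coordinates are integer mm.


translate([314, 351, 0]) cube([3492, 279, 2425]);


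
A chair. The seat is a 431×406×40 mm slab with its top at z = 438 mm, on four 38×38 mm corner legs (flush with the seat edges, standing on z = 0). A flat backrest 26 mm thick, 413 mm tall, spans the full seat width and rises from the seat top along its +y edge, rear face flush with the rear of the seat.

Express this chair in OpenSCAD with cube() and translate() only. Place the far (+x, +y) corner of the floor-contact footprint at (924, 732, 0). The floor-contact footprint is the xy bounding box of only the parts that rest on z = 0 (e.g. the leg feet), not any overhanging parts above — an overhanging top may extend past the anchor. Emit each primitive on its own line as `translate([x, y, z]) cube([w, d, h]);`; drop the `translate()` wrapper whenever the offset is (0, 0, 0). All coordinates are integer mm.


translate([493, 326, 398]) cube([431, 406, 40]);
translate([493, 326, 0]) cube([38, 38, 398]);
translate([886, 326, 0]) cube([38, 38, 398]);
translate([493, 694, 0]) cube([38, 38, 398]);
translate([886, 694, 0]) cube([38, 38, 398]);
translate([493, 706, 438]) cube([431, 26, 413]);


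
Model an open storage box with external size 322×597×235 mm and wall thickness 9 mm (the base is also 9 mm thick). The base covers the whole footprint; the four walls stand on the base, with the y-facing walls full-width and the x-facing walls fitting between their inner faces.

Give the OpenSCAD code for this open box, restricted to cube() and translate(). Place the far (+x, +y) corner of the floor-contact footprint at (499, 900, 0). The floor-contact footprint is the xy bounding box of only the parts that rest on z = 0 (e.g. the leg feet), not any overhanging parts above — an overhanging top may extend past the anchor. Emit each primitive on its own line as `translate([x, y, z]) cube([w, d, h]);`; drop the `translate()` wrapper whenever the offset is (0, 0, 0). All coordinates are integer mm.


translate([177, 303, 0]) cube([322, 597, 9]);
translate([177, 303, 9]) cube([322, 9, 226]);
translate([177, 891, 9]) cube([322, 9, 226]);
translate([177, 312, 9]) cube([9, 579, 226]);
translate([490, 312, 9]) cube([9, 579, 226]);


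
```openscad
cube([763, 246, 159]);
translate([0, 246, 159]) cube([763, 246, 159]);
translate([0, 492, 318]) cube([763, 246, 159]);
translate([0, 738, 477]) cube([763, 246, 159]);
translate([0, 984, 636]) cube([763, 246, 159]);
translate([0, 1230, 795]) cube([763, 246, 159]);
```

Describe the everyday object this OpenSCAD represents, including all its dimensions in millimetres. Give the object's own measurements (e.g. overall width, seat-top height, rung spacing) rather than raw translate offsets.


A straight staircase of 6 solid steps. Each step is 763 mm wide (x), 246 mm deep (y, the going) and 159 mm tall (the rise). The first step rests on the floor; each subsequent step sits one going further in +y and one rise higher in +z, directly behind and above the previous step with no overlap.


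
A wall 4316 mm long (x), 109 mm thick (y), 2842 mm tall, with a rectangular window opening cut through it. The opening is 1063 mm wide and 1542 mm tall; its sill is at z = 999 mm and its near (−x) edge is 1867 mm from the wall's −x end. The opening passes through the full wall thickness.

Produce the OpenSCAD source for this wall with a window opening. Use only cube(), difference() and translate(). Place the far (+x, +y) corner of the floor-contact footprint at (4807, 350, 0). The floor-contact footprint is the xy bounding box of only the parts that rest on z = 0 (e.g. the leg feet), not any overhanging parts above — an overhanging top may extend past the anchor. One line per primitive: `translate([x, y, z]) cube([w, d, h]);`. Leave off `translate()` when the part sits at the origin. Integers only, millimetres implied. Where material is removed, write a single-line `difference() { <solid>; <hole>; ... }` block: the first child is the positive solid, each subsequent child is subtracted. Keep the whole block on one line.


difference() { translate([491, 241, 0]) cube([4316, 109, 2842]); translate([2358, 241, 999]) cube([1063, 109, 1542]); }


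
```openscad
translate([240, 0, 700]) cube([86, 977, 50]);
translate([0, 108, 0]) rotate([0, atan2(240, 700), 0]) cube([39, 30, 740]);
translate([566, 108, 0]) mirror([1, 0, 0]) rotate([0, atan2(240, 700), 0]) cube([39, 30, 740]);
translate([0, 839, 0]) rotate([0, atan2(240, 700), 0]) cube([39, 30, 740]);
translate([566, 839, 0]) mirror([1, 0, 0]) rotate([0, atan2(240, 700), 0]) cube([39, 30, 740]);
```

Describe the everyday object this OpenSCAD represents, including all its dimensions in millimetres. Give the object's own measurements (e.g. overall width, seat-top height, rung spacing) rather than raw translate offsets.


A sawhorse. A 86×977×50 mm beam (x, y, z) sits on two A-frame leg pairs. Each pair is two raked legs of 39×30 mm section (30 mm along y) splaying symmetrically in x. Each leg rises 700 mm vertically over 240 mm of horizontal reach and is 740 mm long along its own axis. Every leg's outer bottom edge rests on the floor and its outer top edge meets a bottom edge of the beam — the left legs (tilting toward +x) meet the beam's −x bottom edge, the right legs (their mirror images, tilting toward −x) meet its +x bottom edge — so the leg tops tuck under the beam, the beam's underside is 700 mm above the floor, and the feet are 566 mm apart outside-to-outside with the beam centred between them. The two leg pairs are set in 108 mm from either end of the beam.


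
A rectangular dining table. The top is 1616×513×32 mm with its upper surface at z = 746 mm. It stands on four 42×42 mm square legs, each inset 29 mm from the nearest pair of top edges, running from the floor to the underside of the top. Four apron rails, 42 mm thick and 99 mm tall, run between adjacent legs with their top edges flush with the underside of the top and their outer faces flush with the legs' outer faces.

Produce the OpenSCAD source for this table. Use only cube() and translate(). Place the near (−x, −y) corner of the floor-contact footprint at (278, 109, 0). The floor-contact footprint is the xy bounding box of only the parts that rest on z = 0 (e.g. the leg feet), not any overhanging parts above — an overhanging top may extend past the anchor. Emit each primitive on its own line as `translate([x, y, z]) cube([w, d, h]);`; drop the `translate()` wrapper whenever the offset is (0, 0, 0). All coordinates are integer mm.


translate([249, 80, 714]) cube([1616, 513, 32]);
translate([278, 109, 0]) cube([42, 42, 714]);
translate([1794, 109, 0]) cube([42, 42, 714]);
translate([278, 522, 0]) cube([42, 42, 714]);
translate([1794, 522, 0]) cube([42, 42, 714]);
translate([320, 109, 615]) cube([1474, 42, 99]);
translate([320, 522, 615]) cube([1474, 42, 99]);
translate([278, 151, 615]) cube([42, 371, 99]);
translate([1794, 151, 615]) cube([42, 371, 99]);


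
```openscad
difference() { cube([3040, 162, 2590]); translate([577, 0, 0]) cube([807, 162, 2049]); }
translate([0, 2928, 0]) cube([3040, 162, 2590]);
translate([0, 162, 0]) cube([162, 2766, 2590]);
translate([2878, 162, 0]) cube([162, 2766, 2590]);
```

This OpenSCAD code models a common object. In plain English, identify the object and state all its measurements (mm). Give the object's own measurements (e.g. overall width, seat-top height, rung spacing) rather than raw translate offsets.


A single room: four walls, each 2590 mm tall and 162 mm thick, enclosing an outside footprint 3040×3090 mm (x × y), no floor or roof. The front and back walls (−y and +y sides) run the full x-width; the side walls fit between their inner faces. A door opening 807 mm wide and 2049 mm tall is cut through the front wall from the floor up, its −x edge 577 mm from the wall's −x end.


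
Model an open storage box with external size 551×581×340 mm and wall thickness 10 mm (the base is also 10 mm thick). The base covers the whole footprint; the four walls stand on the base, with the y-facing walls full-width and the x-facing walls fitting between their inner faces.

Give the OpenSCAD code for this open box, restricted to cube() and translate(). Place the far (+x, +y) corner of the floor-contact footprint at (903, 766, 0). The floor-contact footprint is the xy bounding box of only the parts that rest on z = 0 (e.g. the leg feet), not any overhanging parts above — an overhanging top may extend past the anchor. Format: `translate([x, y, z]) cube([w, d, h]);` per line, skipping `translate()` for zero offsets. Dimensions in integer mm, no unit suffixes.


translate([352, 185, 0]) cube([551, 581, 10]);
translate([352, 185, 10]) cube([551, 10, 330]);
translate([352, 756, 10]) cube([551, 10, 330]);
translate([352, 195, 10]) cube([10, 561, 330]);
translate([893, 195, 10]) cube([10, 561, 330]);


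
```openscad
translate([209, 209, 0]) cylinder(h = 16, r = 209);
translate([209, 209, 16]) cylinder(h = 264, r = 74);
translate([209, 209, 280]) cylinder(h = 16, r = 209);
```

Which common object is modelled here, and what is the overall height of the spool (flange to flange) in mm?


A spool. The overall height is 296 mm.

Three coaxial cylinders, large–small–large — a spool. Two 16 mm flanges and a 264 mm core give 16 + 264 + 16 = 296 mm.


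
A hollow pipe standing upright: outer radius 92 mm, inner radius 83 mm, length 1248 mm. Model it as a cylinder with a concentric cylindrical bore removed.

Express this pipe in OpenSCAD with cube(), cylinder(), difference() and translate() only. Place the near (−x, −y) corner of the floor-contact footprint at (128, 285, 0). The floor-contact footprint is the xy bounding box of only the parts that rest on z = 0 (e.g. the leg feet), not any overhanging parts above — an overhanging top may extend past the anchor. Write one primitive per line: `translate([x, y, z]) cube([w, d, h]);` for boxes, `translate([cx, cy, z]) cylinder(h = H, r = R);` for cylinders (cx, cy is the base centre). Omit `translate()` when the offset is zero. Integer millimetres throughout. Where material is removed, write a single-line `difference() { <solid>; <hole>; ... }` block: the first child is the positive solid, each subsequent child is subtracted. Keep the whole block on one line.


difference() { translate([220, 377, 0]) cylinder(h = 1248, r = 92); translate([220, 377, 0]) cylinder(h = 1248, r = 83); }


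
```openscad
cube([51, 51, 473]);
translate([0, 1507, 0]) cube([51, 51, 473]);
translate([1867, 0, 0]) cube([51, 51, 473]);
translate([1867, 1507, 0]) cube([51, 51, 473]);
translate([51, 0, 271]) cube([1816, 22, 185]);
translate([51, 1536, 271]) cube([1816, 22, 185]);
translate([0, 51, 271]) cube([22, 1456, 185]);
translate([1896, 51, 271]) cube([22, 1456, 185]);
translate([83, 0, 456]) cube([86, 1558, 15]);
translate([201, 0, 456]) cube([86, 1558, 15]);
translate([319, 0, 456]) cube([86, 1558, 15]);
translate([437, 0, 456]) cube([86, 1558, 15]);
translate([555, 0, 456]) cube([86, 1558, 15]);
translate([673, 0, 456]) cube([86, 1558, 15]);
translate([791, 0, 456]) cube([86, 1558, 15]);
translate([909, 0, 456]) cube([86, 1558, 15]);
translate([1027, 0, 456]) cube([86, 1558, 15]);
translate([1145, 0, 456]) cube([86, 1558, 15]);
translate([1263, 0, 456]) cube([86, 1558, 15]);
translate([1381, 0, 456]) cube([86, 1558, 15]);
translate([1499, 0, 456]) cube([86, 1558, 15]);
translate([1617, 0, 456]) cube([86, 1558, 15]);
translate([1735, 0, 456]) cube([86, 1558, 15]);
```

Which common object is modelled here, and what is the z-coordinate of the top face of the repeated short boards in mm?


A bed frame. The slat-top height is 471 mm.

Four posts, four rails, and a row of slats — a bed frame. Slats sit on the rails at z = 271 + 185 = 456; with slat thickness 15, the top is 471 mm.


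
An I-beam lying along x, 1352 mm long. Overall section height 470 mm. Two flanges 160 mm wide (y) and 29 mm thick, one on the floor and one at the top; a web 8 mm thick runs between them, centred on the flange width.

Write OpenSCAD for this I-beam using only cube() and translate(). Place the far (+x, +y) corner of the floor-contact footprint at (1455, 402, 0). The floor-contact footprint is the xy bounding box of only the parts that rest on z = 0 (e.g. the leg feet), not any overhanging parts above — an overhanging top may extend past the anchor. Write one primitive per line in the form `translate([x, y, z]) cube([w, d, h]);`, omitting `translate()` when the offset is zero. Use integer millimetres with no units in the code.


translate([103, 242, 0]) cube([1352, 160, 29]);
translate([103, 318, 29]) cube([1352, 8, 412]);
translate([103, 242, 441]) cube([1352, 160, 29]);


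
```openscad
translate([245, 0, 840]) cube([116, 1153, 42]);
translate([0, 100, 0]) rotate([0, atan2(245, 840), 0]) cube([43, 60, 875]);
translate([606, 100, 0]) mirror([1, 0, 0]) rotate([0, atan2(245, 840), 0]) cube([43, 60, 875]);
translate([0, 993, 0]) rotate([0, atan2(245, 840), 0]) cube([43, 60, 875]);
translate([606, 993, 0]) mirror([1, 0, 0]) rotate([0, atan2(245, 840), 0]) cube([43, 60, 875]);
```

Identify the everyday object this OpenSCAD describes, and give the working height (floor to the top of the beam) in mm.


A sawhorse. The overall height is 882 mm.

A beam across two mirrored pairs of raked legs — a sawhorse. The beam's underside is at z = 840 (matching the legs' vertical rise in atan2(245, 840)) and the beam is 42 mm tall, so its top is at 840 + 42 = 882 mm. The raked legs top out at the beam's underside, so that is the highest point.


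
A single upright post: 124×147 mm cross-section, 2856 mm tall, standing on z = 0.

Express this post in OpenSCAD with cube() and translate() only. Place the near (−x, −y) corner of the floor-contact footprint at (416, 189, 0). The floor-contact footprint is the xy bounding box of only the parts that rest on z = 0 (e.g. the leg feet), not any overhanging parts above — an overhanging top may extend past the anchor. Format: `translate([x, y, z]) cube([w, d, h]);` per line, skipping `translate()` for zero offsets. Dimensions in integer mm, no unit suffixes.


translate([416, 189, 0]) cube([124, 147, 2856]);


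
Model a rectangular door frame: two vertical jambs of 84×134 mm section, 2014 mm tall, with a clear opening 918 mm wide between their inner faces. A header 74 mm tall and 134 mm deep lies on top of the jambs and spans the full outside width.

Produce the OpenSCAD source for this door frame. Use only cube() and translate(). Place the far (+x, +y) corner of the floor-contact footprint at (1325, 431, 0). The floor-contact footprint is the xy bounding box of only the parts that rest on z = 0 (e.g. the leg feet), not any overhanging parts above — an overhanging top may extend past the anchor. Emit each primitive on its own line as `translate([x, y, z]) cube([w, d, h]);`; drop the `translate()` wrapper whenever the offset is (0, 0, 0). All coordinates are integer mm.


translate([239, 297, 0]) cube([84, 134, 2014]);
translate([1241, 297, 0]) cube([84, 134, 2014]);
translate([239, 297, 2014]) cube([1086, 134, 74]);
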